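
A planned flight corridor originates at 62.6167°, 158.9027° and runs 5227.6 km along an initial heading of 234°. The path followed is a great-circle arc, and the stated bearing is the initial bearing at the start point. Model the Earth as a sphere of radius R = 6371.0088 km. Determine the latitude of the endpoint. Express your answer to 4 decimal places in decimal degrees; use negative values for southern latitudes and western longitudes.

latitude 24.0588°

Angular distance δ = d/R = 5227.6 / 6371.0088 = 0.820529 rad.
With φ₁ = 62.6167° = 1.092868 rad and θ = 234° = 4.084070 rad:
Destination latitude: φ₂ = arcsin( sin φ₁ cos δ + cos φ₁ sin δ cos θ ) = arcsin(0.407674) = 24.0588°.
Δλ = atan2( sin θ sin δ cos φ₁ , cos δ − sin φ₁ sin φ₂ ) = atan2(-0.272194, 0.319840) = -0.705092 rad = -40.3988°.
Hence λ₂ = 158.9027° + -40.3988° = 118.5039°.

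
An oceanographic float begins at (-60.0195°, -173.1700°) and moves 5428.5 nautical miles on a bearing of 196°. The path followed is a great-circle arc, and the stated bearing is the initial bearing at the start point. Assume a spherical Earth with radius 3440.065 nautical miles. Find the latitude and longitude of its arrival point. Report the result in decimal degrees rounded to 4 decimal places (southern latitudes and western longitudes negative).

The arc subtends δ = 5428.5/3440.065 = 1.578023 rad at the centre.
With φ₁ = -60.0195° = -1.047538 rad and θ = 196° = 3.420845 rad:
sin φ₂ = sin φ₁ cos δ + cos φ₁ sin δ cos θ = (-0.866196)(-0.007226) + (0.499705)(0.999974)(-0.961262) = -0.474076
φ₂ = asin(-0.474076) = -0.493914 rad = -28.2992°.
Then Δλ = atan2(-0.137734, -0.417868) = -2.823196 rad, from sin θ sin δ cos φ₁ over cos δ − sin φ₁ sin φ₂.
λ₂ = -173.1700° + -161.7572° = -334.9272°, normalized to (−180°, 180°] → 25.0728°.

latitude -28.2992°, longitude 25.0728°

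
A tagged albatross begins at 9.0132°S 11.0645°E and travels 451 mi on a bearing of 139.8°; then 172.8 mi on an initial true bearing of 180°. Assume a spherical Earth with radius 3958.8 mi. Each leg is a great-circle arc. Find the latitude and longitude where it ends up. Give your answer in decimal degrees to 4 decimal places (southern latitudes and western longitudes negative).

Apply the spherical direct solution leg by leg, carrying full precision between legs.
Leg 1: from (-9.0132°, 11.0645°), δ = 451/3958.8 = 0.113923 rad, θ = 139.8° → φ = -13.9692°, λ = 15.4008°.
Leg 2: from (-13.9692°, 15.4008°), δ = 172.8/3958.8 = 0.043650 rad, θ = 180° → φ = -16.4702°, λ = 15.4008°.

latitude -16.4702°, longitude 15.4008°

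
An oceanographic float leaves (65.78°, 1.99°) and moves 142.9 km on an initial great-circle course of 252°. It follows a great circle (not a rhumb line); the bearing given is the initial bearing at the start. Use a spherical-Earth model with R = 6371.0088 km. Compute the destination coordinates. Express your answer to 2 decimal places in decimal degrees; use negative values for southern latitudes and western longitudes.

The arc subtends δ = 142.9/6371.0088 = 0.022430 rad at the centre.
With φ₁ = 65.78° = 1.148078 rad and θ = 252° = 4.398230 rad:
Destination latitude: φ₂ = arcsin( sin φ₁ cos δ + cos φ₁ sin δ cos θ ) = arcsin(0.908904) = 65.35°.
Then Δλ = atan2(-0.008751, 0.170849) = -0.051173 rad, from sin θ sin δ cos φ₁ over cos δ − sin φ₁ sin φ₂.
λ₂ = 1.99° + -2.93° = -0.94°.

latitude 65.35°, longitude -0.94°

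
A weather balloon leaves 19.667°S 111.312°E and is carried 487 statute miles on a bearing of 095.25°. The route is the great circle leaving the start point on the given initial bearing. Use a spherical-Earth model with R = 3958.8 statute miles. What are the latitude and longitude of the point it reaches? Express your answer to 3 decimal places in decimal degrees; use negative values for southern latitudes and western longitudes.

Angular distance δ = d/R = 487 / 3958.8 = 0.123017 rad.
Start latitude φ₁ = -0.343254 rad; initial bearing θ = 1.662426 rad.
Destination latitude: φ₂ = arcsin( sin φ₁ cos δ + cos φ₁ sin δ cos θ ) = arcsin(-0.344583) = -20.156°.
Then Δλ = atan2(0.115064, 0.876473) = 0.130534 rad, from sin θ sin δ cos φ₁ over cos δ − sin φ₁ sin φ₂.
Hence λ₂ = 111.312° + 7.479° = 118.791°.

latitude -20.156°, longitude 118.791°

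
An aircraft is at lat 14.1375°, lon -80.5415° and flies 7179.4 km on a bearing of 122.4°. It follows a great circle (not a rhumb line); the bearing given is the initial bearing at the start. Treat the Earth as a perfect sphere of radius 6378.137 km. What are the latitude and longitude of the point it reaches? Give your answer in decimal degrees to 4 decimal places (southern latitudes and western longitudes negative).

latitude -21.3325°, longitude -25.6475°

Central angle δ = d/R = 1.125626 rad.
With φ₁ = 14.1375° = 0.246746 rad and θ = 122.4° = 2.136283 rad:
Destination latitude: φ₂ = arcsin( sin φ₁ cos δ + cos φ₁ sin δ cos θ ) = arcsin(-0.363780) = -21.3325°.
Δλ = atan2( sin θ sin δ cos φ₁ , cos δ − sin φ₁ sin φ₂ ) = atan2(0.738957, 0.519464) = 0.958080 rad = 54.8940°.
λ₂ = -80.5415° + 54.8940° = -25.6475°.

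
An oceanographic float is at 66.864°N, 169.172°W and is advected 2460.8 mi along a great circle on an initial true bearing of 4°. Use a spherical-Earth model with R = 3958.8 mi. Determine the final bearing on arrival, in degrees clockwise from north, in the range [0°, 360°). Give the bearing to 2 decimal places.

final bearing 172.80°

δ = 2460.8/3958.8 = 0.621603 rad (35.6152°).
Converting: φ₁ = 1.166997 rad, θ = 0.069813 rad.
Applying the spherical law of cosines for sides, sin φ₂ = sin φ₁ cos δ + cos φ₁ sin δ cos θ = 0.975817, so φ₂ = 77.374°.
Δλ = atan2( sin θ sin δ cos φ₁ , cos δ − sin φ₁ sin φ₂ ) = atan2(0.015961, -0.084391) = 2.954669 rad = 169.290°.
λ₂ = -169.172° + 169.290° = 0.118°.
The forward bearing on arrival equals the back-azimuth from the destination plus 180°.
Back-azimuth from P₂ (77.37°, 0.12°) to P₁ (66.86°, -169.17°), with Δλ' = λ₁ − λ₂ = -169.29°: atan2( sin Δλ' cos φ₁ , cos φ₂ sin φ₁ − sin φ₂ cos φ₁ cos Δλ' ) = 352.80°.
Final bearing = (352.80° + 180°) mod 360° = 172.80°.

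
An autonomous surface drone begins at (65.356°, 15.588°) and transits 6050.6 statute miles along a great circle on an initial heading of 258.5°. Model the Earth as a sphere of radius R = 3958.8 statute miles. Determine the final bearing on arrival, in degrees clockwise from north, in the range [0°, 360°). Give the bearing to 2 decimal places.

final bearing 204.14°

The arc subtends δ = 6050.6/3958.8 = 1.528392 rad at the centre.
With φ₁ = 65.356° = 1.140677 rad and θ = 258.5° = 4.511676 rad:
Applying the spherical law of cosines for sides, sin φ₂ = sin φ₁ cos δ + cos φ₁ sin δ cos θ = -0.044527, so φ₂ = -2.552°.
Then Δλ = atan2(-0.408241, 0.082863) = -1.370541 rad, from sin θ sin δ cos φ₁ over cos δ − sin φ₁ sin φ₂.
Hence λ₂ = 15.588° + -78.526° = -62.938°.
The forward bearing on arrival equals the back-azimuth from the destination plus 180°.
Back-azimuth from P₂ (-2.55°, -62.94°) to P₁ (65.36°, 15.59°), with Δλ' = λ₁ − λ₂ = 78.53°: atan2( sin Δλ' cos φ₁ , cos φ₂ sin φ₁ − sin φ₂ cos φ₁ cos Δλ' ) = 24.14°.
Final bearing = (24.14° + 180°) mod 360° = 204.14°.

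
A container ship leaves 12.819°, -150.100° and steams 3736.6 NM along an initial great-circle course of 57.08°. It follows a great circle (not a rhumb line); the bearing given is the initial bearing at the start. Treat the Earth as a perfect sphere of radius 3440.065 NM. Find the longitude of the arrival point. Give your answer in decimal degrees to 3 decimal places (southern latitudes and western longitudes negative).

longitude -85.175°

Angular distance δ = d/R = 3736.6 / 3440.065 = 1.086200 rad.
With φ₁ = 12.819° = 0.223734 rad and θ = 57.08° = 0.996234 rad:
sin φ₂ = sin φ₁ cos δ + cos φ₁ sin δ cos θ = (0.221872)(0.465851) + (0.975076)(0.884863)(0.543467) = 0.572268
φ₂ = asin(0.572268) = 0.609268 rad = 34.909°.
Then Δλ = atan2(0.724268, 0.338881) = 1.133162 rad, from sin θ sin δ cos φ₁ over cos δ − sin φ₁ sin φ₂.
λ₂ = -150.100° + 64.925° = -85.175°.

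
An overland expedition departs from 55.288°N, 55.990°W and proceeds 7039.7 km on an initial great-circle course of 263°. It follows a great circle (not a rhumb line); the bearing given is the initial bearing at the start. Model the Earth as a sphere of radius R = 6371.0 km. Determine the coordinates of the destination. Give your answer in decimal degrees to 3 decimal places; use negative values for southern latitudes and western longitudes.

δ = 7039.7/6371 = 1.104960 rad (63.3095°).
Start latitude φ₁ = 0.964958 rad; initial bearing θ = 4.590216 rad.
Destination latitude: φ₂ = arcsin( sin φ₁ cos δ + cos φ₁ sin δ cos θ ) = arcsin(0.307225) = 17.892°.
Then Δλ = atan2(-0.504982, 0.196624) = -1.199489 rad, from sin θ sin δ cos φ₁ over cos δ − sin φ₁ sin φ₂.
λ₂ = λ₁ + Δλ = -124.716°.

latitude 17.892°, longitude -124.716°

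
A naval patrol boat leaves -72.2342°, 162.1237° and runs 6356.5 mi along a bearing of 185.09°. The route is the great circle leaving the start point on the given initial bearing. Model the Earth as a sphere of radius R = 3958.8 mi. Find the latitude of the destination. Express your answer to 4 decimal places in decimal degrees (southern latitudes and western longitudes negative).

latitude -15.6965°

The arc subtends δ = 6356.5/3958.8 = 1.605663 rad at the centre.
Converting: φ₁ = -1.260725 rad, θ = 3.230430 rad.
Destination latitude: φ₂ = arcsin( sin φ₁ cos δ + cos φ₁ sin δ cos θ ) = arcsin(-0.270541) = -15.6965°.
For the longitude increment, Δλ = atan2( sin θ sin δ cos φ₁, cos δ − sin φ₁ sin φ₂ ) = atan2(-0.027055, -0.292500) = -174.7155°.
λ₂ = λ₁ + Δλ = -12.5918°.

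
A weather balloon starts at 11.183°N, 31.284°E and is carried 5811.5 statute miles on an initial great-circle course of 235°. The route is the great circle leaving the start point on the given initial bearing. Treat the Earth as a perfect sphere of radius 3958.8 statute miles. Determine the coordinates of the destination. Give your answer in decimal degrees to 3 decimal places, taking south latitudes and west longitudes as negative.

latitude -32.671°, longitude -44.177°

δ = 5811.5/3958.8 = 1.467995 rad (84.1099°).
With φ₁ = 11.183° = 0.195180 rad and θ = 235° = 4.101524 rad:
Destination latitude: φ₂ = arcsin( sin φ₁ cos δ + cos φ₁ sin δ cos θ ) = arcsin(-0.539813) = -32.671°.
Δλ = atan2( sin θ sin δ cos φ₁ , cos δ − sin φ₁ sin φ₂ ) = atan2(-0.799356, 0.207313) = -1.317037 rad = -75.461°.
λ₂ = 31.284° + -75.461° = -44.177°.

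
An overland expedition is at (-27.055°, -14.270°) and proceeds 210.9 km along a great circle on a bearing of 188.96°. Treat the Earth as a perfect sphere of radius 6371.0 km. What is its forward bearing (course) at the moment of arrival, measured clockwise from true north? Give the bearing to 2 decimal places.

final bearing 189.12°

Angular distance δ = d/R = 210.9 / 6371 = 0.033103 rad.
With φ₁ = -27.055° = -0.472199 rad and θ = 188.96° = 3.297974 rad:
Applying the spherical law of cosines for sides, sin φ₂ = sin φ₁ cos δ + cos φ₁ sin δ cos θ = -0.483712, so φ₂ = -28.928°.
Δλ = atan2( sin θ sin δ cos φ₁ , cos δ − sin φ₁ sin φ₂ ) = atan2(-0.004591, 0.779438) = -0.005890 rad = -0.337°.
λ₂ = λ₁ + Δλ = -14.607°.
The forward bearing on arrival equals the back-azimuth from the destination plus 180°.
Back-azimuth from P₂ (-28.93°, -14.61°) to P₁ (-27.05°, -14.27°), with Δλ' = λ₁ − λ₂ = 0.34°: atan2( sin Δλ' cos φ₁ , cos φ₂ sin φ₁ − sin φ₂ cos φ₁ cos Δλ' ) = 9.12°.
Final bearing = (9.12° + 180°) mod 360° = 189.12°.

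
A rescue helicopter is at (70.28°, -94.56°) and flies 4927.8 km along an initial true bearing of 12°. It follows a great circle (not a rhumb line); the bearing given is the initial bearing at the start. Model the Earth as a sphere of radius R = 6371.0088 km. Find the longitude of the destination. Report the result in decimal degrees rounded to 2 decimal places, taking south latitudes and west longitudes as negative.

longitude 65.57°

δ = 4927.8/6371.0088 = 0.773472 rad (44.3167°).
With φ₁ = 70.28° = 1.226617 rad and θ = 12° = 0.209440 rad:
Applying the spherical law of cosines for sides, sin φ₂ = sin φ₁ cos δ + cos φ₁ sin δ cos θ = 0.904109, so φ₂ = 64.70°.
Then Δλ = atan2(0.049012, -0.135596) = 2.794752 rad, from sin θ sin δ cos φ₁ over cos δ − sin φ₁ sin φ₂.
Hence λ₂ = -94.56° + 160.13° = 65.57°.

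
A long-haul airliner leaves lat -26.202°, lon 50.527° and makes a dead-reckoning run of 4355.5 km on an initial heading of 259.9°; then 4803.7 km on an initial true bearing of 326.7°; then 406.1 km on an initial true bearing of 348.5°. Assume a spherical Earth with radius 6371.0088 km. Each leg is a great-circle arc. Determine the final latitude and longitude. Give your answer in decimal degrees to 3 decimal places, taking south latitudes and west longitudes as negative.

Apply the spherical direct solution leg by leg, carrying full precision between legs.
Leg 1: from (-26.202°, 50.527°), δ = 4355.5/6371.0088 = 0.683644 rad, θ = 259.9° → φ = -26.212°, λ = 6.650°.
Leg 2: from (-26.212°, 6.650°), δ = 4803.7/6371.0088 = 0.753994 rad, θ = 326.7° → φ = 11.031°, λ = -15.864°.
Leg 3: from (11.031°, -15.864°), δ = 406.1/6371.0088 = 0.063742 rad, θ = 348.5° → φ = 14.609°, λ = -16.616°.

latitude 14.609°, longitude -16.616°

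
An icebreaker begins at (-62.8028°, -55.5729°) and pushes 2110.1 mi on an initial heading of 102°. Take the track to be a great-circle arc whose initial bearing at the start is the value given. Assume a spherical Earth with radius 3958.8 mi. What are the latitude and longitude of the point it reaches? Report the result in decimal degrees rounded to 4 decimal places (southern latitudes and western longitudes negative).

δ = 2110.1/3958.8 = 0.533015 rad (30.5395°).
Converting: φ₁ = -1.096116 rad, θ = 1.780236 rad.
sin φ₂ = sin φ₁ cos δ + cos φ₁ sin δ cos θ = (-0.889439)(0.861279) + (0.457054)(0.508132)(-0.207912) = -0.814341
φ₂ = asin(-0.814341) = -0.951593 rad = -54.5223°.
Then Δλ = atan2(0.227169, 0.136972) = 1.028208 rad, from sin θ sin δ cos φ₁ over cos δ − sin φ₁ sin φ₂.
λ₂ = -55.5729° + 58.9120° = 3.3391°.

latitude -54.5223°, longitude 3.3391°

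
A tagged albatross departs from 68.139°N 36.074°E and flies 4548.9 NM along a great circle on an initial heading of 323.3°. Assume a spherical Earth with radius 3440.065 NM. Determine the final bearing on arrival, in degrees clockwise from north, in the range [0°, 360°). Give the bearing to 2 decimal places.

Central angle δ = d/R = 1.322330 rad.
Converting: φ₁ = 1.189250 rad, θ = 5.642649 rad.
Applying the spherical law of cosines for sides, sin φ₂ = sin φ₁ cos δ + cos φ₁ sin δ cos θ = 0.517612, so φ₂ = 31.172°.
Δλ = atan2( sin θ sin δ cos φ₁ , cos δ − sin φ₁ sin φ₂ ) = atan2(-0.215696, -0.234472) = -2.397881 rad = -137.388°.
λ₂ = λ₁ + Δλ = -101.314°.
The forward bearing on arrival equals the back-azimuth from the destination plus 180°.
Back-azimuth from P₂ (31.17°, -101.31°) to P₁ (68.14°, 36.07°), with Δλ' = λ₁ − λ₂ = 137.39°: atan2( sin Δλ' cos φ₁ , cos φ₂ sin φ₁ − sin φ₂ cos φ₁ cos Δλ' ) = 15.07°.
Final bearing = (15.07° + 180°) mod 360° = 195.07°.

final bearing 195.07°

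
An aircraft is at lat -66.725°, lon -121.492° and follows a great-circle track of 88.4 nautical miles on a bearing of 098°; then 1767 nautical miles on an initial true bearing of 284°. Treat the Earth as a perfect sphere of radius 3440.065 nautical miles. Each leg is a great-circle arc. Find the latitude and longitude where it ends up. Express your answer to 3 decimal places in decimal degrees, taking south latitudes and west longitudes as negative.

latitude -48.971°, longitude -164.352°

Apply the spherical direct solution leg by leg, carrying full precision between legs.
Leg 1: from (-66.725°, -121.492°), δ = 88.4/3440.065 = 0.025697 rad, θ = 98° → φ = -66.886°, λ = -117.776°.
Leg 2: from (-66.886°, -117.776°), δ = 1767/3440.065 = 0.513653 rad, θ = 284° → φ = -48.971°, λ = -164.352°.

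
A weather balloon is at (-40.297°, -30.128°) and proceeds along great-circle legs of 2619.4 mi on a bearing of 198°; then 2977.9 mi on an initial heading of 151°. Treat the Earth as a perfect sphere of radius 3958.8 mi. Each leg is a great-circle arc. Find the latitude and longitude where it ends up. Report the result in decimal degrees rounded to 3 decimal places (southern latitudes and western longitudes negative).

latitude -60.857°, longitude 66.703°

Apply the spherical direct solution leg by leg, carrying full precision between legs.
Leg 1: from (-40.297°, -30.128°), δ = 2619.4/3958.8 = 0.661665 rad, θ = 198° → φ = -72.932°, λ = -70.437°.
Leg 2: from (-72.932°, -70.437°), δ = 2977.9/3958.8 = 0.752223 rad, θ = 151° → φ = -60.857°, λ = 66.703°.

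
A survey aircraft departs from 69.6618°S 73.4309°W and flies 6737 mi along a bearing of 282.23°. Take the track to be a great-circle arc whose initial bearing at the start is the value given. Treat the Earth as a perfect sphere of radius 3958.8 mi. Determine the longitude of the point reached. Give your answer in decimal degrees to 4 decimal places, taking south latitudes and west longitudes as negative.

Angular distance δ = d/R = 6737 / 3958.8 = 1.701778 rad.
Converting: φ₁ = -1.215828 rad, θ = 4.925843 rad.
Applying the spherical law of cosines for sides, sin φ₂ = sin φ₁ cos δ + cos φ₁ sin δ cos θ = 0.195461, so φ₂ = 11.2716°.
Then Δλ = atan2(-0.336763, 0.052667) = -1.415660 rad, from sin θ sin δ cos φ₁ over cos δ − sin φ₁ sin φ₂.
Hence λ₂ = -73.4309° + -81.1113° = -154.5422°.

longitude -154.5422°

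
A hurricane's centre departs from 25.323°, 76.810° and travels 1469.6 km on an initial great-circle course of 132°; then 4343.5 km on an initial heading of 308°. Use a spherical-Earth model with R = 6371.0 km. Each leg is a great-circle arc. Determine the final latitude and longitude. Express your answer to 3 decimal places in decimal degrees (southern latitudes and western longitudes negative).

Apply the spherical direct solution leg by leg, carrying full precision between legs.
Leg 1: from (25.323°, 76.810°), δ = 1469.6/6371 = 0.230670 rad, θ = 132° → φ = 16.147°, λ = 86.998°.
Leg 2: from (16.147°, 86.998°), δ = 4343.5/6371 = 0.681761 rad, θ = 308° → φ = 36.058°, λ = 49.101°.

latitude 36.058°, longitude 49.101°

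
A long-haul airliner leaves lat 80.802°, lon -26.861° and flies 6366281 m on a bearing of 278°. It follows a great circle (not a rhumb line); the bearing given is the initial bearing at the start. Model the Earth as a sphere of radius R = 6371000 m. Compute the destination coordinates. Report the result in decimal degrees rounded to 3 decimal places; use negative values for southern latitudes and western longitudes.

Angular distance δ = d/R = 6366281 / 6371000 = 0.999259 rad.
Start latitude φ₁ = 1.410261 rad; initial bearing θ = 4.852015 rad.
sin φ₂ = sin φ₁ cos δ + cos φ₁ sin δ cos θ = (0.987142)(0.540925) + (0.159847)(0.841071)(0.139173) = 0.552681
φ₂ = asin(0.552681) = 0.585578 rad = 33.551°.
Then Δλ = atan2(-0.133134, -0.004649) = -1.605702 rad, from sin θ sin δ cos φ₁ over cos δ − sin φ₁ sin φ₂.
λ₂ = λ₁ + Δλ = -118.861°.

latitude 33.551°, longitude -118.861°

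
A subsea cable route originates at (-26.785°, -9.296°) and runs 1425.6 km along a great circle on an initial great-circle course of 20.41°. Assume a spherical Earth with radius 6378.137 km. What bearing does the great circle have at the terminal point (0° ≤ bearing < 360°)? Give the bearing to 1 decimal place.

The arc subtends δ = 1425.6/6378.137 = 0.223514 rad at the centre.
Start latitude φ₁ = -0.467486 rad; initial bearing θ = 0.356222 rad.
Destination latitude: φ₂ = arcsin( sin φ₁ cos δ + cos φ₁ sin δ cos θ ) = arcsin(-0.253982) = -14.713°.
For the longitude increment, Δλ = atan2( sin θ sin δ cos φ₁, cos δ − sin φ₁ sin φ₂ ) = atan2(0.069006, 0.860669) = 4.584°.
λ₂ = λ₁ + Δλ = -4.712°.
The forward bearing on arrival equals the back-azimuth from the destination plus 180°.
Back-azimuth from P₂ (-14.7°, -4.7°) to P₁ (-26.8°, -9.3°), with Δλ' = λ₁ − λ₂ = -4.6°: atan2( sin Δλ' cos φ₁ , cos φ₂ sin φ₁ − sin φ₂ cos φ₁ cos Δλ' ) = 198.8°.
Final bearing = (198.8° + 180°) mod 360° = 18.8°.

final bearing 18.8°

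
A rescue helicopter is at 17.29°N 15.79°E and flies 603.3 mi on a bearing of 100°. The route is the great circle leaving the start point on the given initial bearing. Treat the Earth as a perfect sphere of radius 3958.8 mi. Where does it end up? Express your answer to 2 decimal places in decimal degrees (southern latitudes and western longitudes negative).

δ = 603.3/3958.8 = 0.152395 rad (8.7316°).
Start latitude φ₁ = 0.301767 rad; initial bearing θ = 1.745329 rad.
Applying the spherical law of cosines for sides, sin φ₂ = sin φ₁ cos δ + cos φ₁ sin δ cos θ = 0.268594, so φ₂ = 15.58°.
Δλ = atan2( sin θ sin δ cos φ₁ , cos δ − sin φ₁ sin φ₂ ) = atan2(0.142744, 0.908582) = 0.155832 rad = 8.93°.
λ₂ = λ₁ + Δλ = 24.72°.

latitude 15.58°, longitude 24.72°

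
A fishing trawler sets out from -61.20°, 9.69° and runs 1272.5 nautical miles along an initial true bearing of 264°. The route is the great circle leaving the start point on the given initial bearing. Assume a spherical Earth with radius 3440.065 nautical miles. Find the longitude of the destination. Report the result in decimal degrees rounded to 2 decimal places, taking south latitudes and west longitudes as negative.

Angular distance δ = d/R = 1272.5 / 3440.065 = 0.369906 rad.
With φ₁ = -61.20° = -1.068142 rad and θ = 264° = 4.607669 rad:
Applying the spherical law of cosines for sides, sin φ₂ = sin φ₁ cos δ + cos φ₁ sin δ cos θ = -0.835240, so φ₂ = -56.64°.
For the longitude increment, Δλ = atan2( sin θ sin δ cos φ₁, cos δ − sin φ₁ sin φ₂ ) = atan2(-0.173213, 0.200435) = -40.83°.
λ₂ = λ₁ + Δλ = -31.14°.

longitude -31.14°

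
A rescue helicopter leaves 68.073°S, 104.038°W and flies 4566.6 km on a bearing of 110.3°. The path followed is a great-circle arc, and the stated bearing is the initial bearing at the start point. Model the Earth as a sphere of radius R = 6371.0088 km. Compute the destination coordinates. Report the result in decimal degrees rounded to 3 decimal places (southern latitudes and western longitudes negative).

latitude -51.674°, longitude -20.529°

Angular distance δ = d/R = 4566.6 / 6371.0088 = 0.716778 rad.
Converting: φ₁ = -1.188098 rad, θ = 1.925098 rad.
sin φ₂ = sin φ₁ cos δ + cos φ₁ sin δ cos θ = (-0.927660)(0.753926) + (0.373425)(0.656959)(-0.346936) = -0.784499
φ₂ = asin(-0.784499) = -0.901889 rad = -51.674°.
For the longitude increment, Δλ = atan2( sin θ sin δ cos φ₁, cos δ − sin φ₁ sin φ₂ ) = atan2(0.230088, 0.026177) = 83.509°.
Hence λ₂ = -104.038° + 83.509° = -20.529°.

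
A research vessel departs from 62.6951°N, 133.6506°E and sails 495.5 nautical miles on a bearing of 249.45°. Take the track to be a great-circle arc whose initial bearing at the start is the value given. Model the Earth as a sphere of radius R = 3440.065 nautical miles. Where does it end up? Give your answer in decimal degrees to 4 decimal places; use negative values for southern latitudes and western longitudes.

The arc subtends δ = 495.5/3440.065 = 0.144038 rad at the centre.
Converting: φ₁ = 1.094236 rad, θ = 4.353724 rad.
Destination latitude: φ₂ = arcsin( sin φ₁ cos δ + cos φ₁ sin δ cos θ ) = arcsin(0.856263) = 58.8995°.
For the longitude increment, Δλ = atan2( sin θ sin δ cos φ₁, cos δ − sin φ₁ sin φ₂ ) = atan2(-0.061656, 0.228788) = -15.0822°.
Hence λ₂ = 133.6506° + -15.0822° = 118.5684°.

latitude 58.8995°, longitude 118.5684°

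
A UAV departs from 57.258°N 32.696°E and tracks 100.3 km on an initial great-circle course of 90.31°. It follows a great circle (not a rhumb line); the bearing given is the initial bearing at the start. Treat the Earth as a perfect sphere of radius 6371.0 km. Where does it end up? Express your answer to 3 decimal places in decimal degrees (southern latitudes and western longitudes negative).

Angular distance δ = d/R = 100.3 / 6371 = 0.015743 rad.
Converting: φ₁ = 0.999341 rad, θ = 1.576207 rad.
sin φ₂ = sin φ₁ cos δ + cos φ₁ sin δ cos θ = (0.841115)(0.999876) + (0.540857)(0.015743)(-0.005410) = 0.840964
φ₂ = asin(0.840964) = 0.999063 rad = 57.242°.
Δλ = atan2( sin θ sin δ cos φ₁ , cos δ − sin φ₁ sin φ₂ ) = atan2(0.008514, 0.292529) = 0.029098 rad = 1.667°.
λ₂ = λ₁ + Δλ = 34.363°.

latitude 57.242°, longitude 34.363°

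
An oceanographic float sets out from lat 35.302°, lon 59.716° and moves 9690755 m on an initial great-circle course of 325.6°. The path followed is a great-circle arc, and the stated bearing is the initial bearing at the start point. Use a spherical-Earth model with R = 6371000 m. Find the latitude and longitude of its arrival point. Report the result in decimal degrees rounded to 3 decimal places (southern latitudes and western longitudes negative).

Central angle δ = d/R = 1.521073 rad.
Start latitude φ₁ = 0.616136 rad; initial bearing θ = 5.682792 rad.
sin φ₂ = sin φ₁ cos δ + cos φ₁ sin δ cos θ = (0.577886)(0.049703) + (0.816117)(0.998764)(0.825113) = 0.701280
φ₂ = asin(0.701280) = 0.777191 rad = 44.530°.
Δλ = atan2( sin θ sin δ cos φ₁ , cos δ − sin φ₁ sin φ₂ ) = atan2(-0.460510, -0.355557) = -2.228289 rad = -127.672°.
λ₂ = λ₁ + Δλ = -67.956°.

latitude 44.530°, longitude -67.956°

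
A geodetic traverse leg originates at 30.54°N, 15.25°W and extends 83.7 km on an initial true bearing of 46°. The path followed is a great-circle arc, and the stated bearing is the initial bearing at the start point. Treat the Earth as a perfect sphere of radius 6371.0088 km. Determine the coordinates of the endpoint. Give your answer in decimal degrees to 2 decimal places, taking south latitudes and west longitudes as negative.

latitude 31.06°, longitude -14.62°

δ = 83.7/6371.0088 = 0.013138 rad (0.7527°).
Start latitude φ₁ = 0.533024 rad; initial bearing θ = 0.802851 rad.
Applying the spherical law of cosines for sides, sin φ₂ = sin φ₁ cos δ + cos φ₁ sin δ cos θ = 0.515956, so φ₂ = 31.06°.
Δλ = atan2( sin θ sin δ cos φ₁ , cos δ − sin φ₁ sin φ₂ ) = atan2(0.008139, 0.737736) = 0.011032 rad = 0.63°.
λ₂ = λ₁ + Δλ = -14.62°.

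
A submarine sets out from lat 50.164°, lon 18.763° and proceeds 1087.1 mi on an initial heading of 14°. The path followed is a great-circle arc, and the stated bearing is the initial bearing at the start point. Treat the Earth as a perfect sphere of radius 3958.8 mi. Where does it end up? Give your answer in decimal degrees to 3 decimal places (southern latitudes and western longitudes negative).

The arc subtends δ = 1087.1/3958.8 = 0.274603 rad at the centre.
Start latitude φ₁ = 0.875527 rad; initial bearing θ = 0.244346 rad.
Destination latitude: φ₂ = arcsin( sin φ₁ cos δ + cos φ₁ sin δ cos θ ) = arcsin(0.907657) = 65.184°.
For the longitude increment, Δλ = atan2( sin θ sin δ cos φ₁, cos δ − sin φ₁ sin φ₂ ) = atan2(0.042023, 0.265560) = 8.992°.
λ₂ = 18.763° + 8.992° = 27.755°.

latitude 65.184°, longitude 27.755°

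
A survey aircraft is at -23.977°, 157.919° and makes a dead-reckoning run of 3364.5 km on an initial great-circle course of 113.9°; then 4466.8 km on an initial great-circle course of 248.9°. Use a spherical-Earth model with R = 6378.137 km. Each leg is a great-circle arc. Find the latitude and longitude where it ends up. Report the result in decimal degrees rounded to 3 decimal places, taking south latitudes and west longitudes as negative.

latitude -37.345°, longitude 141.855°

Apply the spherical direct solution leg by leg, carrying full precision between legs.
Leg 1: from (-23.977°, 157.919°), δ = 3364.5/6378.137 = 0.527505 rad, θ = 113.9° → φ = -32.512°, λ = -169.005°.
Leg 2: from (-32.512°, -169.005°), δ = 4466.8/6378.137 = 0.700330 rad, θ = 248.9° → φ = -37.345°, λ = 141.855°.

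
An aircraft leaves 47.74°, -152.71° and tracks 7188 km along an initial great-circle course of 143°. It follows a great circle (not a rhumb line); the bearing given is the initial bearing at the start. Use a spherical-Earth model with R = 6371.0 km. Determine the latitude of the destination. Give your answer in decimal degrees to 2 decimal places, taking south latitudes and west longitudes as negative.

δ = 7188/6371 = 1.128237 rad (64.6432°).
With φ₁ = 47.74° = 0.833220 rad and θ = 143° = 2.495821 rad:
Destination latitude: φ₂ = arcsin( sin φ₁ cos δ + cos φ₁ sin δ cos θ ) = arcsin(-0.168386) = -9.69°.
For the longitude increment, Δλ = atan2( sin θ sin δ cos φ₁, cos δ − sin φ₁ sin φ₂ ) = atan2(0.365727, 0.552876) = 33.48°.
λ₂ = -152.71° + 33.48° = -119.23°.

latitude -9.69°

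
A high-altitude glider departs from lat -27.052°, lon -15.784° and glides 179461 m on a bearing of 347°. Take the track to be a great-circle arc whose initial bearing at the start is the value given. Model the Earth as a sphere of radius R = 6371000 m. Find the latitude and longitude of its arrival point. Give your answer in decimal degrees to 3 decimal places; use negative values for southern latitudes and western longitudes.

Angular distance δ = d/R = 179461 / 6371000 = 0.028168 rad.
Start latitude φ₁ = -0.472146 rad; initial bearing θ = 6.056293 rad.
sin φ₂ = sin φ₁ cos δ + cos φ₁ sin δ cos θ = (-0.454799)(0.999603) + (0.890594)(0.028165)(0.974370) = -0.430178
φ₂ = asin(-0.430178) = -0.444690 rad = -25.479°.
For the longitude increment, Δλ = atan2( sin θ sin δ cos φ₁, cos δ − sin φ₁ sin φ₂ ) = atan2(-0.005643, 0.803959) = -0.402°.
λ₂ = -15.784° + -0.402° = -16.186°.

latitude -25.479°, longitude -16.186°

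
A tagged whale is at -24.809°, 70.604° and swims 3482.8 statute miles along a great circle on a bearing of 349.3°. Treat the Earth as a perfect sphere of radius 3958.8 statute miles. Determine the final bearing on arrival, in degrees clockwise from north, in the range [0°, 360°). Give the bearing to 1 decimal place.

δ = 3482.8/3958.8 = 0.879762 rad (50.4066°).
Start latitude φ₁ = -0.432999 rad; initial bearing θ = 6.096435 rad.
Destination latitude: φ₂ = arcsin( sin φ₁ cos δ + cos φ₁ sin δ cos θ ) = arcsin(0.419887) = 24.827°.
Δλ = atan2( sin θ sin δ cos φ₁ , cos δ − sin φ₁ sin φ₂ ) = atan2(-0.129868, 0.813517) = -0.158302 rad = -9.070°.
λ₂ = λ₁ + Δλ = 61.534°.
The forward bearing on arrival equals the back-azimuth from the destination plus 180°.
Back-azimuth from P₂ (24.8°, 61.5°) to P₁ (-24.8°, 70.6°), with Δλ' = λ₁ − λ₂ = 9.1°: atan2( sin Δλ' cos φ₁ , cos φ₂ sin φ₁ − sin φ₂ cos φ₁ cos Δλ' ) = 169.3°.
Final bearing = (169.3° + 180°) mod 360° = 349.3°.

final bearing 349.3°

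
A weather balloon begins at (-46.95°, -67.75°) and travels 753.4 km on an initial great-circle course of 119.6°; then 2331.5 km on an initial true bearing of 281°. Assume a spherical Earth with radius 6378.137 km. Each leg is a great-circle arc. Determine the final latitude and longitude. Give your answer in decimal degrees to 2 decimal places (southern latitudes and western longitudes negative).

Apply the spherical direct solution leg by leg, carrying full precision between legs.
Leg 1: from (-46.95°, -67.75°), δ = 753.4/6378.137 = 0.118122 rad, θ = 119.6° → φ = -49.94°, λ = -58.59°.
Leg 2: from (-49.94°, -58.59°), δ = 2331.5/6378.137 = 0.365546 rad, θ = 281° → φ = -42.14°, λ = -86.83°.

latitude -42.14°, longitude -86.83°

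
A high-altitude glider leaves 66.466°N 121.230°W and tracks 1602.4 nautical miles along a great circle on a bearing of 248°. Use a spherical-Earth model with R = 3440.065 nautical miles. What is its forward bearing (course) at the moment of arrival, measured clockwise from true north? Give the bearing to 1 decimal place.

final bearing 214.2°

δ = 1602.4/3440.065 = 0.465805 rad (26.6887°).
Start latitude φ₁ = 1.160051 rad; initial bearing θ = 4.328417 rad.
sin φ₂ = sin φ₁ cos δ + cos φ₁ sin δ cos θ = (0.916823)(0.893460) + (0.399293)(0.449142)(-0.374607) = 0.751963
φ₂ = asin(0.751963) = 0.851035 rad = 48.761°.
For the longitude increment, Δλ = atan2( sin θ sin δ cos φ₁, cos δ − sin φ₁ sin φ₂ ) = atan2(-0.166281, 0.204043) = -39.178°.
λ₂ = λ₁ + Δλ = -160.408°.
The forward bearing on arrival equals the back-azimuth from the destination plus 180°.
Back-azimuth from P₂ (48.8°, -160.4°) to P₁ (66.5°, -121.2°), with Δλ' = λ₁ − λ₂ = 39.2°: atan2( sin Δλ' cos φ₁ , cos φ₂ sin φ₁ − sin φ₂ cos φ₁ cos Δλ' ) = 34.2°.
Final bearing = (34.2° + 180°) mod 360° = 214.2°.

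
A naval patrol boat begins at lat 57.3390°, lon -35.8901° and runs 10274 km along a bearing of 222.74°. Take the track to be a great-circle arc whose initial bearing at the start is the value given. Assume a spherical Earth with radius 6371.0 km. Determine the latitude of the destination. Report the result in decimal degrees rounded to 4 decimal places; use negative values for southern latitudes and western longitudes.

Angular distance δ = d/R = 10274 / 6371 = 1.612620 rad.
Start latitude φ₁ = 1.000754 rad; initial bearing θ = 3.887546 rad.
Applying the spherical law of cosines for sides, sin φ₂ = sin φ₁ cos δ + cos φ₁ sin δ cos θ = -0.431207, so φ₂ = -25.5442°.
Then Δλ = atan2(-0.365937, 0.321213) = -0.850393 rad, from sin θ sin δ cos φ₁ over cos δ − sin φ₁ sin φ₂.
Hence λ₂ = -35.8901° + -48.7239° = -84.6140°.

latitude -25.5442°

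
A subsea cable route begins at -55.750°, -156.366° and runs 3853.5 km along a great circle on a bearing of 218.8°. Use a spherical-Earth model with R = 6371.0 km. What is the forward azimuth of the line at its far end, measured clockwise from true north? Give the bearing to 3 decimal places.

final bearing 287.210°

Angular distance δ = d/R = 3853.5 / 6371 = 0.604850 rad.
With φ₁ = -55.750° = -0.973021 rad and θ = 218.8° = 3.818780 rad:
Destination latitude: φ₂ = arcsin( sin φ₁ cos δ + cos φ₁ sin δ cos θ ) = arcsin(-0.929356) = -68.335°.
For the longitude increment, Δλ = atan2( sin θ sin δ cos φ₁, cos δ − sin φ₁ sin φ₂ ) = atan2(-0.200534, 0.054391) = -74.825°.
λ₂ = -156.366° + -74.825° = -231.191°, normalized to (−180°, 180°] → 128.809°.
The forward bearing on arrival equals the back-azimuth from the destination plus 180°.
Back-azimuth from P₂ (-68.335°, 128.809°) to P₁ (-55.750°, -156.366°), with Δλ' = λ₁ − λ₂ = -285.175°: atan2( sin Δλ' cos φ₁ , cos φ₂ sin φ₁ − sin φ₂ cos φ₁ cos Δλ' ) = 107.210°.
Final bearing = (107.210° + 180°) mod 360° = 287.210°.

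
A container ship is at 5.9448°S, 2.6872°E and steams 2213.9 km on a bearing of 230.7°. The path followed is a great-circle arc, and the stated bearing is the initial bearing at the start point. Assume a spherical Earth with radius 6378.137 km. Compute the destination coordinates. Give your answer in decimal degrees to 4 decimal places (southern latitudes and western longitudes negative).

latitude -18.1616°, longitude -13.3968°

δ = 2213.9/6378.137 = 0.347108 rad (19.8878°).
Start latitude φ₁ = -0.103756 rad; initial bearing θ = 4.026475 rad.
Destination latitude: φ₂ = arcsin( sin φ₁ cos δ + cos φ₁ sin δ cos θ ) = arcsin(-0.311698) = -18.1616°.
Δλ = atan2( sin θ sin δ cos φ₁ , cos δ − sin φ₁ sin φ₂ ) = atan2(-0.261829, 0.908078) = -0.280719 rad = -16.0840°.
Hence λ₂ = 2.6872° + -16.0840° = -13.3968°.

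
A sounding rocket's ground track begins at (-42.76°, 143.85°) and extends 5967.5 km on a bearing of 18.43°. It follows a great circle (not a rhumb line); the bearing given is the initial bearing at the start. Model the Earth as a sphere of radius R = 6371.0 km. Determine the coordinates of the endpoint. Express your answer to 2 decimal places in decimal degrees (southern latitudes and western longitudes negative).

δ = 5967.5/6371 = 0.936666 rad (53.6670°).
Converting: φ₁ = -0.746303 rad, θ = 0.321664 rad.
Applying the spherical law of cosines for sides, sin φ₂ = sin φ₁ cos δ + cos φ₁ sin δ cos θ = 0.158880, so φ₂ = 9.14°.
Δλ = atan2( sin θ sin δ cos φ₁ , cos δ − sin φ₁ sin φ₂ ) = atan2(0.186989, 0.700345) = 0.260910 rad = 14.95°.
λ₂ = 143.85° + 14.95° = 158.80°.

latitude 9.14°, longitude 158.80°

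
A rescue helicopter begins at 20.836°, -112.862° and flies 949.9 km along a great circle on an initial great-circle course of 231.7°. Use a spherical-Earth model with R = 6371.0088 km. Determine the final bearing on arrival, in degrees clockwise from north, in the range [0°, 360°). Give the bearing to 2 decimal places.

final bearing 229.53°

Central angle δ = d/R = 0.149097 rad.
With φ₁ = 20.836° = 0.363657 rad and θ = 231.7° = 4.043928 rad:
sin φ₂ = sin φ₁ cos δ + cos φ₁ sin δ cos θ = (0.355694)(0.988906) + (0.934602)(0.148545)(-0.619779) = 0.265704
φ₂ = asin(0.265704) = 0.268934 rad = 15.409°.
For the longitude increment, Δλ = atan2( sin θ sin δ cos φ₁, cos δ − sin φ₁ sin φ₂ ) = atan2(-0.108951, 0.894396) = -6.945°.
λ₂ = -112.862° + -6.945° = -119.807°.
The forward bearing on arrival equals the back-azimuth from the destination plus 180°.
Back-azimuth from P₂ (15.41°, -119.81°) to P₁ (20.84°, -112.86°), with Δλ' = λ₁ − λ₂ = 6.95°: atan2( sin Δλ' cos φ₁ , cos φ₂ sin φ₁ − sin φ₂ cos φ₁ cos Δλ' ) = 49.53°.
Final bearing = (49.53° + 180°) mod 360° = 229.53°.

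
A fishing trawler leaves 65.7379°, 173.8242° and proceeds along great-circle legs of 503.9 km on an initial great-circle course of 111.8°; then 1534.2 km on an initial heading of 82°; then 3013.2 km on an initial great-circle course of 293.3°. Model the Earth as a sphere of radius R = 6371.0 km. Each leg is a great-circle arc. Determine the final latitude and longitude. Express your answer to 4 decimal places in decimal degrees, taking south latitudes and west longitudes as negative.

Apply the spherical direct solution leg by leg, carrying full precision between legs.
Leg 1: from (65.7379°, 173.8242°), δ = 503.9/6371 = 0.079093 rad, θ = 111.8° → φ = 63.7365°, λ = -176.6330°.
Leg 2: from (63.7365°, -176.6330°), δ = 1534.2/6371 = 0.240810 rad, θ = 82° → φ = 62.3229°, λ = -146.0724°.
Leg 3: from (62.3229°, -146.0724°), δ = 3013.2/6371 = 0.472956 rad, θ = 293.3° → φ = 60.6985°, λ = 155.1840°.

latitude 60.6985°, longitude 155.1840°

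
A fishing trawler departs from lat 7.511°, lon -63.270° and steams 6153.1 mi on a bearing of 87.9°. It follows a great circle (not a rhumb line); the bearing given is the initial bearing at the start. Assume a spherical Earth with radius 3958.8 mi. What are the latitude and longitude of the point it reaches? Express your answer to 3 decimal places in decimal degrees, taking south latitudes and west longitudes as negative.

latitude 2.205°, longitude 26.066°

The arc subtends δ = 6153.1/3958.8 = 1.554284 rad at the centre.
Start latitude φ₁ = 0.131092 rad; initial bearing θ = 1.534144 rad.
Destination latitude: φ₂ = arcsin( sin φ₁ cos δ + cos φ₁ sin δ cos θ ) = arcsin(0.038483) = 2.205°.
For the longitude increment, Δλ = atan2( sin θ sin δ cos φ₁, cos δ − sin φ₁ sin φ₂ ) = atan2(0.990619, 0.011481) = 89.336°.
λ₂ = -63.270° + 89.336° = 26.066°.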